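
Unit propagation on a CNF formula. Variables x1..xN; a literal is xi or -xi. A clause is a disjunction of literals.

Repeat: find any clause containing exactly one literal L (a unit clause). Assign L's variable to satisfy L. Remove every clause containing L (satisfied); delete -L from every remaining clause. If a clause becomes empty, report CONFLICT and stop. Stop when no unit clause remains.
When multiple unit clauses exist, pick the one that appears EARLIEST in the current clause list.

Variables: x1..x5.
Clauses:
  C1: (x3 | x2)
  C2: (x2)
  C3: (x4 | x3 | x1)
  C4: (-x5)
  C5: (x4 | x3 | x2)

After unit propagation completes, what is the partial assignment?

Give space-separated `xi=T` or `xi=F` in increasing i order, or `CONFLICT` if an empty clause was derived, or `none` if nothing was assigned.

Answer: x2=T x5=F

Derivation:
unit clause [2] forces x2=T; simplify:
  satisfied 3 clause(s); 2 remain; assigned so far: [2]
unit clause [-5] forces x5=F; simplify:
  satisfied 1 clause(s); 1 remain; assigned so far: [2, 5]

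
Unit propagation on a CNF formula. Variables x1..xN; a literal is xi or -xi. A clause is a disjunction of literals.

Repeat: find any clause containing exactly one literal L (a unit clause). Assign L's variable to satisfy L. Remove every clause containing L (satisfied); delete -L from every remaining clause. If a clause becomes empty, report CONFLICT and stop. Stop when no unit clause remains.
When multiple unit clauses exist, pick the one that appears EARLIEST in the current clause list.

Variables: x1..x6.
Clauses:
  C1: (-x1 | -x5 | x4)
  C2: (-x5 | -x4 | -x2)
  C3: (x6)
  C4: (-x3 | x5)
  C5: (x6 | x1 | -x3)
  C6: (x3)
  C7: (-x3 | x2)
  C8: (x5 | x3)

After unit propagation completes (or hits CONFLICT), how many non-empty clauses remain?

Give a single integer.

unit clause [6] forces x6=T; simplify:
  satisfied 2 clause(s); 6 remain; assigned so far: [6]
unit clause [3] forces x3=T; simplify:
  drop -3 from [-3, 5] -> [5]
  drop -3 from [-3, 2] -> [2]
  satisfied 2 clause(s); 4 remain; assigned so far: [3, 6]
unit clause [5] forces x5=T; simplify:
  drop -5 from [-1, -5, 4] -> [-1, 4]
  drop -5 from [-5, -4, -2] -> [-4, -2]
  satisfied 1 clause(s); 3 remain; assigned so far: [3, 5, 6]
unit clause [2] forces x2=T; simplify:
  drop -2 from [-4, -2] -> [-4]
  satisfied 1 clause(s); 2 remain; assigned so far: [2, 3, 5, 6]
unit clause [-4] forces x4=F; simplify:
  drop 4 from [-1, 4] -> [-1]
  satisfied 1 clause(s); 1 remain; assigned so far: [2, 3, 4, 5, 6]
unit clause [-1] forces x1=F; simplify:
  satisfied 1 clause(s); 0 remain; assigned so far: [1, 2, 3, 4, 5, 6]

Answer: 0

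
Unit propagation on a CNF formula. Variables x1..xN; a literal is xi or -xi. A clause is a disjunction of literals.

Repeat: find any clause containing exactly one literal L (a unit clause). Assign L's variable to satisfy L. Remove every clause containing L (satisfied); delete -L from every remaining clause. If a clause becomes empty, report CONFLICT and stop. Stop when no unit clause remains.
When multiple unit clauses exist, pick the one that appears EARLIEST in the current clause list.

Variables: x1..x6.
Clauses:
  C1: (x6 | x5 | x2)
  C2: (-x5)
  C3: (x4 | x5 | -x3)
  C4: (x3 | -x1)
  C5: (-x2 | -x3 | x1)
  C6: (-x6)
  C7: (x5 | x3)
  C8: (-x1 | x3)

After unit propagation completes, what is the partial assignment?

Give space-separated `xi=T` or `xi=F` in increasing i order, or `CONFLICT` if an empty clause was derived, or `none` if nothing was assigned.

Answer: x1=T x2=T x3=T x4=T x5=F x6=F

Derivation:
unit clause [-5] forces x5=F; simplify:
  drop 5 from [6, 5, 2] -> [6, 2]
  drop 5 from [4, 5, -3] -> [4, -3]
  drop 5 from [5, 3] -> [3]
  satisfied 1 clause(s); 7 remain; assigned so far: [5]
unit clause [-6] forces x6=F; simplify:
  drop 6 from [6, 2] -> [2]
  satisfied 1 clause(s); 6 remain; assigned so far: [5, 6]
unit clause [2] forces x2=T; simplify:
  drop -2 from [-2, -3, 1] -> [-3, 1]
  satisfied 1 clause(s); 5 remain; assigned so far: [2, 5, 6]
unit clause [3] forces x3=T; simplify:
  drop -3 from [4, -3] -> [4]
  drop -3 from [-3, 1] -> [1]
  satisfied 3 clause(s); 2 remain; assigned so far: [2, 3, 5, 6]
unit clause [4] forces x4=T; simplify:
  satisfied 1 clause(s); 1 remain; assigned so far: [2, 3, 4, 5, 6]
unit clause [1] forces x1=T; simplify:
  satisfied 1 clause(s); 0 remain; assigned so far: [1, 2, 3, 4, 5, 6]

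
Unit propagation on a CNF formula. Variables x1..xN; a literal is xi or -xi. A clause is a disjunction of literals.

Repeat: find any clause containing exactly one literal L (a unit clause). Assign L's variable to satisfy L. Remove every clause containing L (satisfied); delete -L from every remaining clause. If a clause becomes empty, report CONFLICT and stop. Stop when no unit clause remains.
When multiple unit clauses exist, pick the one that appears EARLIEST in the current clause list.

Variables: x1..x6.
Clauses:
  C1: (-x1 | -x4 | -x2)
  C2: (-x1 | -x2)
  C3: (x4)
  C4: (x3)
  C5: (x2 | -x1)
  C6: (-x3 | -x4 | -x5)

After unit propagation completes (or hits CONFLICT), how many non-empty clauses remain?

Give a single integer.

unit clause [4] forces x4=T; simplify:
  drop -4 from [-1, -4, -2] -> [-1, -2]
  drop -4 from [-3, -4, -5] -> [-3, -5]
  satisfied 1 clause(s); 5 remain; assigned so far: [4]
unit clause [3] forces x3=T; simplify:
  drop -3 from [-3, -5] -> [-5]
  satisfied 1 clause(s); 4 remain; assigned so far: [3, 4]
unit clause [-5] forces x5=F; simplify:
  satisfied 1 clause(s); 3 remain; assigned so far: [3, 4, 5]

Answer: 3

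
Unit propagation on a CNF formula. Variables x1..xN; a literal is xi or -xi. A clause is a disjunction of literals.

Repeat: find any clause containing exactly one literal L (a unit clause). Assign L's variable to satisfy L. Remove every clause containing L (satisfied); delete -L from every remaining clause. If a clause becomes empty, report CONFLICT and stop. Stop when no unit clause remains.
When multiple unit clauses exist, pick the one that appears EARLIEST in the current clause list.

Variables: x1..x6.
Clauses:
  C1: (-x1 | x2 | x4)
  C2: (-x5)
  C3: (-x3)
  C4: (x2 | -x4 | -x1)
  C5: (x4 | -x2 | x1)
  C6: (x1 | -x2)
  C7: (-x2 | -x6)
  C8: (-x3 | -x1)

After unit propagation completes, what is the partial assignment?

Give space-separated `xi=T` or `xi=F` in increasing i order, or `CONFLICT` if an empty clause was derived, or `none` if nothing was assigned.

Answer: x3=F x5=F

Derivation:
unit clause [-5] forces x5=F; simplify:
  satisfied 1 clause(s); 7 remain; assigned so far: [5]
unit clause [-3] forces x3=F; simplify:
  satisfied 2 clause(s); 5 remain; assigned so far: [3, 5]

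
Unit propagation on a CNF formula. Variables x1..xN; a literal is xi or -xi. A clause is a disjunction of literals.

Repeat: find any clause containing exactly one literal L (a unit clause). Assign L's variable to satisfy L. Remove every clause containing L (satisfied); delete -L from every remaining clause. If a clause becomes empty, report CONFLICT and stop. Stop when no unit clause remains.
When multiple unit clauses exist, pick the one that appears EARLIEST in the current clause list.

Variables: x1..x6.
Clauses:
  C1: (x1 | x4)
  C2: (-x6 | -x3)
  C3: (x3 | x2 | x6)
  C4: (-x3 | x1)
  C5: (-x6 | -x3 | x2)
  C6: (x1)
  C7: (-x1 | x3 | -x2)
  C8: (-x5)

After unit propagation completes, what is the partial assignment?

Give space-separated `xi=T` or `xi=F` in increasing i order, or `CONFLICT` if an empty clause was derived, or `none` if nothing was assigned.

unit clause [1] forces x1=T; simplify:
  drop -1 from [-1, 3, -2] -> [3, -2]
  satisfied 3 clause(s); 5 remain; assigned so far: [1]
unit clause [-5] forces x5=F; simplify:
  satisfied 1 clause(s); 4 remain; assigned so far: [1, 5]

Answer: x1=T x5=F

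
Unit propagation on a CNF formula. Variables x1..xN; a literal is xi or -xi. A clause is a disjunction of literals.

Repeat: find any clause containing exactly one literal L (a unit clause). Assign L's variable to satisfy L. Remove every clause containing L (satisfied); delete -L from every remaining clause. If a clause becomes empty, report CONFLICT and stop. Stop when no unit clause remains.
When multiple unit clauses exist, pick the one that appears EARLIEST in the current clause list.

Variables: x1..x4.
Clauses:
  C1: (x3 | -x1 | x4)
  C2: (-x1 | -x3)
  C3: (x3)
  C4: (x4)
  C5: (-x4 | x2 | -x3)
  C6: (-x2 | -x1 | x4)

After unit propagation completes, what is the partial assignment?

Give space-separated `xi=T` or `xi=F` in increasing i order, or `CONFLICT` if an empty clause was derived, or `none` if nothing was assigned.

Answer: x1=F x2=T x3=T x4=T

Derivation:
unit clause [3] forces x3=T; simplify:
  drop -3 from [-1, -3] -> [-1]
  drop -3 from [-4, 2, -3] -> [-4, 2]
  satisfied 2 clause(s); 4 remain; assigned so far: [3]
unit clause [-1] forces x1=F; simplify:
  satisfied 2 clause(s); 2 remain; assigned so far: [1, 3]
unit clause [4] forces x4=T; simplify:
  drop -4 from [-4, 2] -> [2]
  satisfied 1 clause(s); 1 remain; assigned so far: [1, 3, 4]
unit clause [2] forces x2=T; simplify:
  satisfied 1 clause(s); 0 remain; assigned so far: [1, 2, 3, 4]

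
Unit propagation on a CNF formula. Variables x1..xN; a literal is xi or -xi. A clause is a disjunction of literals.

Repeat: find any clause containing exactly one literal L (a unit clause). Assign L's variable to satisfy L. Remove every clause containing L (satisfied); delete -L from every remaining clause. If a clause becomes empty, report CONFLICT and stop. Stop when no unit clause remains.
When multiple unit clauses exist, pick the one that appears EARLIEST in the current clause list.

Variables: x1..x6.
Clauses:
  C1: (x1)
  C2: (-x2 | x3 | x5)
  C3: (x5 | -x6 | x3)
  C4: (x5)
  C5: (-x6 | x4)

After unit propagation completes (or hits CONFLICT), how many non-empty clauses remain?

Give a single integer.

Answer: 1

Derivation:
unit clause [1] forces x1=T; simplify:
  satisfied 1 clause(s); 4 remain; assigned so far: [1]
unit clause [5] forces x5=T; simplify:
  satisfied 3 clause(s); 1 remain; assigned so far: [1, 5]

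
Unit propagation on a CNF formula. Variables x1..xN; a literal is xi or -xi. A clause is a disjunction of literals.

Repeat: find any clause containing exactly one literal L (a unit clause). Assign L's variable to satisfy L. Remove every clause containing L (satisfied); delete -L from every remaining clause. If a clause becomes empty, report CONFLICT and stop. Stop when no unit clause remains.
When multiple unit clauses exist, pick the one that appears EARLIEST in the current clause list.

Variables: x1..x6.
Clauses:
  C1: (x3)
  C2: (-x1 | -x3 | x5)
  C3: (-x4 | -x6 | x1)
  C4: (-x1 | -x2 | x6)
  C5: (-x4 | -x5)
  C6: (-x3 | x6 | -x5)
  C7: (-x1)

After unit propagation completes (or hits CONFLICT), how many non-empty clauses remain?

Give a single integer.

unit clause [3] forces x3=T; simplify:
  drop -3 from [-1, -3, 5] -> [-1, 5]
  drop -3 from [-3, 6, -5] -> [6, -5]
  satisfied 1 clause(s); 6 remain; assigned so far: [3]
unit clause [-1] forces x1=F; simplify:
  drop 1 from [-4, -6, 1] -> [-4, -6]
  satisfied 3 clause(s); 3 remain; assigned so far: [1, 3]

Answer: 3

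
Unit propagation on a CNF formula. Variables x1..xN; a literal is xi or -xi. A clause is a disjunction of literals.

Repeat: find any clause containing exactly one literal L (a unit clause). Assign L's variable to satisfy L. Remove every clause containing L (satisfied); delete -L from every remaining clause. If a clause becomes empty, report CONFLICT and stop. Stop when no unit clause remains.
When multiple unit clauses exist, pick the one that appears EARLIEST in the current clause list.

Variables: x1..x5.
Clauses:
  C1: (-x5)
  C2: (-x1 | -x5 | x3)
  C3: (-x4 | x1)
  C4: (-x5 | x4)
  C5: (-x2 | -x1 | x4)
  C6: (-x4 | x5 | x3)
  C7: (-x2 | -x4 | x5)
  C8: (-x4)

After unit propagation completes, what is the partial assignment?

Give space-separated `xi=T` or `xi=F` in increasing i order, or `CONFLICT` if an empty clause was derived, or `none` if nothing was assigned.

unit clause [-5] forces x5=F; simplify:
  drop 5 from [-4, 5, 3] -> [-4, 3]
  drop 5 from [-2, -4, 5] -> [-2, -4]
  satisfied 3 clause(s); 5 remain; assigned so far: [5]
unit clause [-4] forces x4=F; simplify:
  drop 4 from [-2, -1, 4] -> [-2, -1]
  satisfied 4 clause(s); 1 remain; assigned so far: [4, 5]

Answer: x4=F x5=F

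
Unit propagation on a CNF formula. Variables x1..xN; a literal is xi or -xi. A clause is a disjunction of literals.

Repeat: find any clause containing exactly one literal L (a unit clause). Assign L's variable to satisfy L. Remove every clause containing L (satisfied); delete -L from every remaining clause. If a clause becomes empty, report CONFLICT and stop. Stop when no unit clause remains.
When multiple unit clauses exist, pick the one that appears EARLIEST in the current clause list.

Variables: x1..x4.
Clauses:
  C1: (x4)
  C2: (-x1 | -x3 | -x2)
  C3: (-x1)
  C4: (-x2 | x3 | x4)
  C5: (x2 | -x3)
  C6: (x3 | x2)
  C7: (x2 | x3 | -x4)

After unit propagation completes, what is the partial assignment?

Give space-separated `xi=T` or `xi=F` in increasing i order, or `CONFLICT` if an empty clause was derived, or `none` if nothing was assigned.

unit clause [4] forces x4=T; simplify:
  drop -4 from [2, 3, -4] -> [2, 3]
  satisfied 2 clause(s); 5 remain; assigned so far: [4]
unit clause [-1] forces x1=F; simplify:
  satisfied 2 clause(s); 3 remain; assigned so far: [1, 4]

Answer: x1=F x4=T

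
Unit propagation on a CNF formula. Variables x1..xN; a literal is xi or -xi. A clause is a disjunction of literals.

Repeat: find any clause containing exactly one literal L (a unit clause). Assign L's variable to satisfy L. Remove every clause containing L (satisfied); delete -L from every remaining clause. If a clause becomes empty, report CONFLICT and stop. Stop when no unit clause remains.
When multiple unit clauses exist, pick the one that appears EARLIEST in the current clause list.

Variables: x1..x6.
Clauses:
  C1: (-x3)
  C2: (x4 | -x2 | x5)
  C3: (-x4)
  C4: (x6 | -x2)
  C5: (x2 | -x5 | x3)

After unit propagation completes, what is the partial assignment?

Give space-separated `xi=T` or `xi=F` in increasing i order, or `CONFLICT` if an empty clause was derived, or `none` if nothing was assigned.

unit clause [-3] forces x3=F; simplify:
  drop 3 from [2, -5, 3] -> [2, -5]
  satisfied 1 clause(s); 4 remain; assigned so far: [3]
unit clause [-4] forces x4=F; simplify:
  drop 4 from [4, -2, 5] -> [-2, 5]
  satisfied 1 clause(s); 3 remain; assigned so far: [3, 4]

Answer: x3=F x4=F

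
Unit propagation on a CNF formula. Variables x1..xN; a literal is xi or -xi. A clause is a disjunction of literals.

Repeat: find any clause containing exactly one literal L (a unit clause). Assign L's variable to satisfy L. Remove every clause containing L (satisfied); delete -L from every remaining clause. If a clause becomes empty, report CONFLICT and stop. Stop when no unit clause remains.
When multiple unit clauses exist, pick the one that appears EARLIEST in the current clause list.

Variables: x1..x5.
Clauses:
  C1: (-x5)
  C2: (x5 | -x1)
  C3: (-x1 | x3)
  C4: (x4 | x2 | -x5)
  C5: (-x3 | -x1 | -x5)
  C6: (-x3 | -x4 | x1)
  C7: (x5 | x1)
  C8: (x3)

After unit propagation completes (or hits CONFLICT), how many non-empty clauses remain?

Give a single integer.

Answer: 2

Derivation:
unit clause [-5] forces x5=F; simplify:
  drop 5 from [5, -1] -> [-1]
  drop 5 from [5, 1] -> [1]
  satisfied 3 clause(s); 5 remain; assigned so far: [5]
unit clause [-1] forces x1=F; simplify:
  drop 1 from [-3, -4, 1] -> [-3, -4]
  drop 1 from [1] -> [] (empty!)
  satisfied 2 clause(s); 3 remain; assigned so far: [1, 5]
CONFLICT (empty clause)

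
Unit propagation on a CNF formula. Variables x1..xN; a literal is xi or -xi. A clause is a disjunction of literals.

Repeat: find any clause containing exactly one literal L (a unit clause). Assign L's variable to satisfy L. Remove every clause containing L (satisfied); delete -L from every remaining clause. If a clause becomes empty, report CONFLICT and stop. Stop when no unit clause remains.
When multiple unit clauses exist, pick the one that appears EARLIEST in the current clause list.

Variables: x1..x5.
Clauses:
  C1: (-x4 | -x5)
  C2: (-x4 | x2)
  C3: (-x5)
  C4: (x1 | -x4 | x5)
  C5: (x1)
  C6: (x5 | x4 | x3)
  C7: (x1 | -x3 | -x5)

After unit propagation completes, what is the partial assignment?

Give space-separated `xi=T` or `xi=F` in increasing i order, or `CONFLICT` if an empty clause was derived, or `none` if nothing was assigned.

unit clause [-5] forces x5=F; simplify:
  drop 5 from [1, -4, 5] -> [1, -4]
  drop 5 from [5, 4, 3] -> [4, 3]
  satisfied 3 clause(s); 4 remain; assigned so far: [5]
unit clause [1] forces x1=T; simplify:
  satisfied 2 clause(s); 2 remain; assigned so far: [1, 5]

Answer: x1=T x5=F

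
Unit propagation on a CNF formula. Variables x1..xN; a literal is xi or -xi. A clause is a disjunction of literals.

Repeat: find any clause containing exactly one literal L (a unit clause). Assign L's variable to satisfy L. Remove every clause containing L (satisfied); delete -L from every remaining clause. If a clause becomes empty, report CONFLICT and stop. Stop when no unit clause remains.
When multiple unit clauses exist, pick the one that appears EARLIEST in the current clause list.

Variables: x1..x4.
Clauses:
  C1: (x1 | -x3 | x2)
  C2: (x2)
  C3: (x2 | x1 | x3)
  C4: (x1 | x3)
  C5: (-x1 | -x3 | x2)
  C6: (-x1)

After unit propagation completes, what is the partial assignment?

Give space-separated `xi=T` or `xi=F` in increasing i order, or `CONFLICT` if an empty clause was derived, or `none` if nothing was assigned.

Answer: x1=F x2=T x3=T

Derivation:
unit clause [2] forces x2=T; simplify:
  satisfied 4 clause(s); 2 remain; assigned so far: [2]
unit clause [-1] forces x1=F; simplify:
  drop 1 from [1, 3] -> [3]
  satisfied 1 clause(s); 1 remain; assigned so far: [1, 2]
unit clause [3] forces x3=T; simplify:
  satisfied 1 clause(s); 0 remain; assigned so far: [1, 2, 3]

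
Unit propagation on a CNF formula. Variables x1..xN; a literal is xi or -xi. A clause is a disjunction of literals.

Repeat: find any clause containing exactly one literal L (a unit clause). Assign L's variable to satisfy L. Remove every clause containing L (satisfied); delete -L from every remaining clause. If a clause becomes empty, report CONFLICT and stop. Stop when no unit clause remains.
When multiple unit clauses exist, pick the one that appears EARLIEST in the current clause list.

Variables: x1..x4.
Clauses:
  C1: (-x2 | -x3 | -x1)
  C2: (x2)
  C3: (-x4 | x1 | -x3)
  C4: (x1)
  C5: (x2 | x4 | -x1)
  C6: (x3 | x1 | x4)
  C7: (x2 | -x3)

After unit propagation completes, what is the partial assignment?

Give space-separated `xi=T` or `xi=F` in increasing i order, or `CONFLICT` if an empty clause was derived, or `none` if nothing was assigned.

Answer: x1=T x2=T x3=F

Derivation:
unit clause [2] forces x2=T; simplify:
  drop -2 from [-2, -3, -1] -> [-3, -1]
  satisfied 3 clause(s); 4 remain; assigned so far: [2]
unit clause [1] forces x1=T; simplify:
  drop -1 from [-3, -1] -> [-3]
  satisfied 3 clause(s); 1 remain; assigned so far: [1, 2]
unit clause [-3] forces x3=F; simplify:
  satisfied 1 clause(s); 0 remain; assigned so far: [1, 2, 3]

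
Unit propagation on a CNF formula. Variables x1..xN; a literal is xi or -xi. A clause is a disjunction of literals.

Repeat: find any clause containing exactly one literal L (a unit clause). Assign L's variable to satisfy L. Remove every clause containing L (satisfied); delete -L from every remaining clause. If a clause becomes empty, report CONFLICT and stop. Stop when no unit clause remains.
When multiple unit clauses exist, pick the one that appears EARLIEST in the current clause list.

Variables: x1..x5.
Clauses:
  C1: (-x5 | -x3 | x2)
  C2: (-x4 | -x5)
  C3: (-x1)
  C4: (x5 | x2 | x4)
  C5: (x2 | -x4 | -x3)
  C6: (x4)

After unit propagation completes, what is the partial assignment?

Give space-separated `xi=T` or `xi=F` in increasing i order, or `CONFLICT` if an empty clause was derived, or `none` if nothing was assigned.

Answer: x1=F x4=T x5=F

Derivation:
unit clause [-1] forces x1=F; simplify:
  satisfied 1 clause(s); 5 remain; assigned so far: [1]
unit clause [4] forces x4=T; simplify:
  drop -4 from [-4, -5] -> [-5]
  drop -4 from [2, -4, -3] -> [2, -3]
  satisfied 2 clause(s); 3 remain; assigned so far: [1, 4]
unit clause [-5] forces x5=F; simplify:
  satisfied 2 clause(s); 1 remain; assigned so far: [1, 4, 5]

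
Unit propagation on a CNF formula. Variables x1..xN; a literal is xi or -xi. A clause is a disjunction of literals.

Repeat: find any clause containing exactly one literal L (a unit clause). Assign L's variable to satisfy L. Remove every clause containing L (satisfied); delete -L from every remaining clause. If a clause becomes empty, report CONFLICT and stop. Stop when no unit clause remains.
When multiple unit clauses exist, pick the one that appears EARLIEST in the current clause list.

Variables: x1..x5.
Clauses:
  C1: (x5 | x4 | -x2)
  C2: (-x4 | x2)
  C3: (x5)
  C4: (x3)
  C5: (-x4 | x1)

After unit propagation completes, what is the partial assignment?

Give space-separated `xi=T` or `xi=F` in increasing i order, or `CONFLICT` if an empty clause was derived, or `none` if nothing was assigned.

unit clause [5] forces x5=T; simplify:
  satisfied 2 clause(s); 3 remain; assigned so far: [5]
unit clause [3] forces x3=T; simplify:
  satisfied 1 clause(s); 2 remain; assigned so far: [3, 5]

Answer: x3=T x5=T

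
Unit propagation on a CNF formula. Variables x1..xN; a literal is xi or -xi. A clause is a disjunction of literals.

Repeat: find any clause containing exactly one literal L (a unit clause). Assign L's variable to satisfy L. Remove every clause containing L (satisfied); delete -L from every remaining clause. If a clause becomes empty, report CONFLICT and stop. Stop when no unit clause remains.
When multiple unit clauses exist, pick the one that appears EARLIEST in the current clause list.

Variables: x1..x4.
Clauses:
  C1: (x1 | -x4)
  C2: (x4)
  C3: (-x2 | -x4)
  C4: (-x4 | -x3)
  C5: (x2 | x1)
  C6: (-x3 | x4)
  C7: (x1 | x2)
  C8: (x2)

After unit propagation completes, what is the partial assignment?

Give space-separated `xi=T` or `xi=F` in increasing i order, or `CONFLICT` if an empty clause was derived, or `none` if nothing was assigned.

unit clause [4] forces x4=T; simplify:
  drop -4 from [1, -4] -> [1]
  drop -4 from [-2, -4] -> [-2]
  drop -4 from [-4, -3] -> [-3]
  satisfied 2 clause(s); 6 remain; assigned so far: [4]
unit clause [1] forces x1=T; simplify:
  satisfied 3 clause(s); 3 remain; assigned so far: [1, 4]
unit clause [-2] forces x2=F; simplify:
  drop 2 from [2] -> [] (empty!)
  satisfied 1 clause(s); 2 remain; assigned so far: [1, 2, 4]
CONFLICT (empty clause)

Answer: CONFLICT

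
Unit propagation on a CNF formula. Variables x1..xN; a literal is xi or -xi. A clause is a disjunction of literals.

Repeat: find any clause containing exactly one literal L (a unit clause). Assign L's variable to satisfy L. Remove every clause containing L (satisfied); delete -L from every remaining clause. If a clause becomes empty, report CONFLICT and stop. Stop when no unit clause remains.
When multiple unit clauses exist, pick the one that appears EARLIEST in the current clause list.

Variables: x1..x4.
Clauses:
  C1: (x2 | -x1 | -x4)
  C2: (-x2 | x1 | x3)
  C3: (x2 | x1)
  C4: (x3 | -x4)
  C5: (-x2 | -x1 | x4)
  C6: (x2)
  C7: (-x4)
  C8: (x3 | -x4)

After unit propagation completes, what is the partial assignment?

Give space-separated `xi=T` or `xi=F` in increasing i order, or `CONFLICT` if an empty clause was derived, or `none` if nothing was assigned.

Answer: x1=F x2=T x3=T x4=F

Derivation:
unit clause [2] forces x2=T; simplify:
  drop -2 from [-2, 1, 3] -> [1, 3]
  drop -2 from [-2, -1, 4] -> [-1, 4]
  satisfied 3 clause(s); 5 remain; assigned so far: [2]
unit clause [-4] forces x4=F; simplify:
  drop 4 from [-1, 4] -> [-1]
  satisfied 3 clause(s); 2 remain; assigned so far: [2, 4]
unit clause [-1] forces x1=F; simplify:
  drop 1 from [1, 3] -> [3]
  satisfied 1 clause(s); 1 remain; assigned so far: [1, 2, 4]
unit clause [3] forces x3=T; simplify:
  satisfied 1 clause(s); 0 remain; assigned so far: [1, 2, 3, 4]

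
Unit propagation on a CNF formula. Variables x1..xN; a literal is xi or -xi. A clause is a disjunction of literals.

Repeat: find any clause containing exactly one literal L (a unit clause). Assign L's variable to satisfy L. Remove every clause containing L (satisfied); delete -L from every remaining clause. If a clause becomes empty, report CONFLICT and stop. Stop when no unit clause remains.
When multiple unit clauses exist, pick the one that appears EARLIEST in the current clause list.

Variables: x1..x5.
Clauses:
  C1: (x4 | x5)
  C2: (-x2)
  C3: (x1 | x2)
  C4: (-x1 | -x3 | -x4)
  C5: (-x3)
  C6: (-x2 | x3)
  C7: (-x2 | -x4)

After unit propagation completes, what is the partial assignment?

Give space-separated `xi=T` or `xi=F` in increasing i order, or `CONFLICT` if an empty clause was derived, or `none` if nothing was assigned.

unit clause [-2] forces x2=F; simplify:
  drop 2 from [1, 2] -> [1]
  satisfied 3 clause(s); 4 remain; assigned so far: [2]
unit clause [1] forces x1=T; simplify:
  drop -1 from [-1, -3, -4] -> [-3, -4]
  satisfied 1 clause(s); 3 remain; assigned so far: [1, 2]
unit clause [-3] forces x3=F; simplify:
  satisfied 2 clause(s); 1 remain; assigned so far: [1, 2, 3]

Answer: x1=T x2=F x3=F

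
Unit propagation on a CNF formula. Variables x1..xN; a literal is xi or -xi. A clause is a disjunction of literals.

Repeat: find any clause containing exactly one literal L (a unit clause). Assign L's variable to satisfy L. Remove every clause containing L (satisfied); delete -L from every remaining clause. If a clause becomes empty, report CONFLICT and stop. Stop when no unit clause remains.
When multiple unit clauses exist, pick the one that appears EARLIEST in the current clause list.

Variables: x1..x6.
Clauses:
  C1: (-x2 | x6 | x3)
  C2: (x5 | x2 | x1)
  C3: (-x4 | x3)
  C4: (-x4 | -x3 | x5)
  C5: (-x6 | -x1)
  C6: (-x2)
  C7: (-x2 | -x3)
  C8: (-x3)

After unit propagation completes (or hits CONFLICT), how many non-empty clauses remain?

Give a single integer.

Answer: 2

Derivation:
unit clause [-2] forces x2=F; simplify:
  drop 2 from [5, 2, 1] -> [5, 1]
  satisfied 3 clause(s); 5 remain; assigned so far: [2]
unit clause [-3] forces x3=F; simplify:
  drop 3 from [-4, 3] -> [-4]
  satisfied 2 clause(s); 3 remain; assigned so far: [2, 3]
unit clause [-4] forces x4=F; simplify:
  satisfied 1 clause(s); 2 remain; assigned so far: [2, 3, 4]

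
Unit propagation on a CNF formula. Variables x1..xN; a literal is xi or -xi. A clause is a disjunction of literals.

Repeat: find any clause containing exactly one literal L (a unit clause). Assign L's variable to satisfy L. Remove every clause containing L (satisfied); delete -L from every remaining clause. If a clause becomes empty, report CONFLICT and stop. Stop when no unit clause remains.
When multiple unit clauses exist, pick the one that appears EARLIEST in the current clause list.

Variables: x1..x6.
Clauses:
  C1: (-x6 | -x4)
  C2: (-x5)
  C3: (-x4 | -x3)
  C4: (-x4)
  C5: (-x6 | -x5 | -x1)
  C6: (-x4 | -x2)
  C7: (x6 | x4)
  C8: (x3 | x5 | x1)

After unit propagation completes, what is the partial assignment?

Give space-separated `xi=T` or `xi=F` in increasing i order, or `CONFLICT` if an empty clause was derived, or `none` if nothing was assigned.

unit clause [-5] forces x5=F; simplify:
  drop 5 from [3, 5, 1] -> [3, 1]
  satisfied 2 clause(s); 6 remain; assigned so far: [5]
unit clause [-4] forces x4=F; simplify:
  drop 4 from [6, 4] -> [6]
  satisfied 4 clause(s); 2 remain; assigned so far: [4, 5]
unit clause [6] forces x6=T; simplify:
  satisfied 1 clause(s); 1 remain; assigned so far: [4, 5, 6]

Answer: x4=F x5=F x6=T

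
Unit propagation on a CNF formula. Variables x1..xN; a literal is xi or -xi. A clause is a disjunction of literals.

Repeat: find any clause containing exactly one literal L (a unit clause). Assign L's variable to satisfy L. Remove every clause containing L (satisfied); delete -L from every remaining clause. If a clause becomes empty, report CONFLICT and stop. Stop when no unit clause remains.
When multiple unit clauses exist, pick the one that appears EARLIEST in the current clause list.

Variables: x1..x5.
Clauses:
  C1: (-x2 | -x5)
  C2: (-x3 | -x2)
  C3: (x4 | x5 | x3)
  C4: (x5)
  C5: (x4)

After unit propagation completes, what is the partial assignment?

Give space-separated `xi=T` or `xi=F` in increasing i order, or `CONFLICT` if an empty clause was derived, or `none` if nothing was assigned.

Answer: x2=F x4=T x5=T

Derivation:
unit clause [5] forces x5=T; simplify:
  drop -5 from [-2, -5] -> [-2]
  satisfied 2 clause(s); 3 remain; assigned so far: [5]
unit clause [-2] forces x2=F; simplify:
  satisfied 2 clause(s); 1 remain; assigned so far: [2, 5]
unit clause [4] forces x4=T; simplify:
  satisfied 1 clause(s); 0 remain; assigned so far: [2, 4, 5]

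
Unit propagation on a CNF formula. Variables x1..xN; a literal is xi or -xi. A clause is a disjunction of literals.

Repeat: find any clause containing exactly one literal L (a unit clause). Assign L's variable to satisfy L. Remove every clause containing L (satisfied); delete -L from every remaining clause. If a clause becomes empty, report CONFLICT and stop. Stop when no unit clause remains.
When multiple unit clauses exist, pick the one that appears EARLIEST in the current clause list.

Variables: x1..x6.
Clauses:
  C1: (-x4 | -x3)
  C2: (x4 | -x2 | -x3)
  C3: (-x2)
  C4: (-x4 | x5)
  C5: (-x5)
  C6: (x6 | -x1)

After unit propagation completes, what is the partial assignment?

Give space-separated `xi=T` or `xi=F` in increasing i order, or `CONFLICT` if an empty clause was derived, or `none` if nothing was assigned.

unit clause [-2] forces x2=F; simplify:
  satisfied 2 clause(s); 4 remain; assigned so far: [2]
unit clause [-5] forces x5=F; simplify:
  drop 5 from [-4, 5] -> [-4]
  satisfied 1 clause(s); 3 remain; assigned so far: [2, 5]
unit clause [-4] forces x4=F; simplify:
  satisfied 2 clause(s); 1 remain; assigned so far: [2, 4, 5]

Answer: x2=F x4=F x5=F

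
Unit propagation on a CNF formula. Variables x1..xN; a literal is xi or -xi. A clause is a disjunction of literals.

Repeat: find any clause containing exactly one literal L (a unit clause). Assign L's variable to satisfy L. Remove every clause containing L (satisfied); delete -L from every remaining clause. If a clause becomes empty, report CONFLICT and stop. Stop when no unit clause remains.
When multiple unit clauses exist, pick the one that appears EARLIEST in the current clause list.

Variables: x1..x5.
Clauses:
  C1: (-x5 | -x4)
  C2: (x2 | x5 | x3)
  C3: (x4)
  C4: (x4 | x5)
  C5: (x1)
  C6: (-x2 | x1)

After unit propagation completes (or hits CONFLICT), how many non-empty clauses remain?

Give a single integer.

Answer: 1

Derivation:
unit clause [4] forces x4=T; simplify:
  drop -4 from [-5, -4] -> [-5]
  satisfied 2 clause(s); 4 remain; assigned so far: [4]
unit clause [-5] forces x5=F; simplify:
  drop 5 from [2, 5, 3] -> [2, 3]
  satisfied 1 clause(s); 3 remain; assigned so far: [4, 5]
unit clause [1] forces x1=T; simplify:
  satisfied 2 clause(s); 1 remain; assigned so far: [1, 4, 5]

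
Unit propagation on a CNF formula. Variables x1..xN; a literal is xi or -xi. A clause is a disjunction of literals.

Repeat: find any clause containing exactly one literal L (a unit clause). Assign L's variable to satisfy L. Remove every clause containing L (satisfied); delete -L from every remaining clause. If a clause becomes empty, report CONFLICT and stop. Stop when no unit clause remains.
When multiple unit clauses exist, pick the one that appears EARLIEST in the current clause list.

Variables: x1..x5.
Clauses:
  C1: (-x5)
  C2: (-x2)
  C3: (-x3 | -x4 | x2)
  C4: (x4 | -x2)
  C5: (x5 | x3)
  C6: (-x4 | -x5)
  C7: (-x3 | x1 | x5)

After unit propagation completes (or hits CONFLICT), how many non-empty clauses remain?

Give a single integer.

unit clause [-5] forces x5=F; simplify:
  drop 5 from [5, 3] -> [3]
  drop 5 from [-3, 1, 5] -> [-3, 1]
  satisfied 2 clause(s); 5 remain; assigned so far: [5]
unit clause [-2] forces x2=F; simplify:
  drop 2 from [-3, -4, 2] -> [-3, -4]
  satisfied 2 clause(s); 3 remain; assigned so far: [2, 5]
unit clause [3] forces x3=T; simplify:
  drop -3 from [-3, -4] -> [-4]
  drop -3 from [-3, 1] -> [1]
  satisfied 1 clause(s); 2 remain; assigned so far: [2, 3, 5]
unit clause [-4] forces x4=F; simplify:
  satisfied 1 clause(s); 1 remain; assigned so far: [2, 3, 4, 5]
unit clause [1] forces x1=T; simplify:
  satisfied 1 clause(s); 0 remain; assigned so far: [1, 2, 3, 4, 5]

Answer: 0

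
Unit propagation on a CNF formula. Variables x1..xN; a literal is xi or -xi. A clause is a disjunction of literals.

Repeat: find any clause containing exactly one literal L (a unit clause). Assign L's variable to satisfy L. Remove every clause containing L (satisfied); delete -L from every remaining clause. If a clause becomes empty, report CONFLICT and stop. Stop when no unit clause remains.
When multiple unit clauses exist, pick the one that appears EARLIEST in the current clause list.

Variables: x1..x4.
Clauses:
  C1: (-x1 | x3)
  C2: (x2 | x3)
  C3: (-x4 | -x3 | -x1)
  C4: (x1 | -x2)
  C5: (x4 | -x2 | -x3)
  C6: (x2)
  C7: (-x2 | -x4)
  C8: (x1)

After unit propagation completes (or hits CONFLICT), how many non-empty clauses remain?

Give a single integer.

Answer: 0

Derivation:
unit clause [2] forces x2=T; simplify:
  drop -2 from [1, -2] -> [1]
  drop -2 from [4, -2, -3] -> [4, -3]
  drop -2 from [-2, -4] -> [-4]
  satisfied 2 clause(s); 6 remain; assigned so far: [2]
unit clause [1] forces x1=T; simplify:
  drop -1 from [-1, 3] -> [3]
  drop -1 from [-4, -3, -1] -> [-4, -3]
  satisfied 2 clause(s); 4 remain; assigned so far: [1, 2]
unit clause [3] forces x3=T; simplify:
  drop -3 from [-4, -3] -> [-4]
  drop -3 from [4, -3] -> [4]
  satisfied 1 clause(s); 3 remain; assigned so far: [1, 2, 3]
unit clause [-4] forces x4=F; simplify:
  drop 4 from [4] -> [] (empty!)
  satisfied 2 clause(s); 1 remain; assigned so far: [1, 2, 3, 4]
CONFLICT (empty clause)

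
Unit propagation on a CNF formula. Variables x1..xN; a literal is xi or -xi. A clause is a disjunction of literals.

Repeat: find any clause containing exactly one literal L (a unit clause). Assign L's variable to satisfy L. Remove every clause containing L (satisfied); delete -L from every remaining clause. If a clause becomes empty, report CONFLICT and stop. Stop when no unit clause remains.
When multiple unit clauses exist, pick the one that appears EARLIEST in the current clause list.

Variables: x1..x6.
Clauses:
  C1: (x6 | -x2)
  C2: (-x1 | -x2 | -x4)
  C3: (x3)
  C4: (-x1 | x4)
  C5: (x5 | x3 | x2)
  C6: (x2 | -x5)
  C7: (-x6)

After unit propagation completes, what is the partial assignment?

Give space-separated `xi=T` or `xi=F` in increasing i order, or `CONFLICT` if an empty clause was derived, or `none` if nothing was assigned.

Answer: x2=F x3=T x5=F x6=F

Derivation:
unit clause [3] forces x3=T; simplify:
  satisfied 2 clause(s); 5 remain; assigned so far: [3]
unit clause [-6] forces x6=F; simplify:
  drop 6 from [6, -2] -> [-2]
  satisfied 1 clause(s); 4 remain; assigned so far: [3, 6]
unit clause [-2] forces x2=F; simplify:
  drop 2 from [2, -5] -> [-5]
  satisfied 2 clause(s); 2 remain; assigned so far: [2, 3, 6]
unit clause [-5] forces x5=F; simplify:
  satisfied 1 clause(s); 1 remain; assigned so far: [2, 3, 5, 6]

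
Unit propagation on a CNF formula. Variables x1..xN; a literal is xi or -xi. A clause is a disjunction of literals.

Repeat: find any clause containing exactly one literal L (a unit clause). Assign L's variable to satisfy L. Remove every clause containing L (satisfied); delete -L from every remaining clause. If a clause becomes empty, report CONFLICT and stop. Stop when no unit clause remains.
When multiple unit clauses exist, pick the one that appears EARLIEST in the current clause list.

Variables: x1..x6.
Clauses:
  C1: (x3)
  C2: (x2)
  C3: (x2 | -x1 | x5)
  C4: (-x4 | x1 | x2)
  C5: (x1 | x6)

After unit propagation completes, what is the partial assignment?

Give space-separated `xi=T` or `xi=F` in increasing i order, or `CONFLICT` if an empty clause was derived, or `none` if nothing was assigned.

unit clause [3] forces x3=T; simplify:
  satisfied 1 clause(s); 4 remain; assigned so far: [3]
unit clause [2] forces x2=T; simplify:
  satisfied 3 clause(s); 1 remain; assigned so far: [2, 3]

Answer: x2=T x3=T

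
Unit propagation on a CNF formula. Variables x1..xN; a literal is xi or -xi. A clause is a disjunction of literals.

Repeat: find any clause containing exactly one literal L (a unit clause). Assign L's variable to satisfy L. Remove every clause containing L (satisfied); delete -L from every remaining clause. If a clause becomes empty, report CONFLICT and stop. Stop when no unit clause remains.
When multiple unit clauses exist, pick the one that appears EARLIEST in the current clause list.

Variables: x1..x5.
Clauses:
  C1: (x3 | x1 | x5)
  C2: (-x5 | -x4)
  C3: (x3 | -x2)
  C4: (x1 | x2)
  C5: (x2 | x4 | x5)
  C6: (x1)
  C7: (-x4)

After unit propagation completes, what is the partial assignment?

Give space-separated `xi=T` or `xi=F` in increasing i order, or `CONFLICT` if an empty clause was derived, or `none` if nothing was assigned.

Answer: x1=T x4=F

Derivation:
unit clause [1] forces x1=T; simplify:
  satisfied 3 clause(s); 4 remain; assigned so far: [1]
unit clause [-4] forces x4=F; simplify:
  drop 4 from [2, 4, 5] -> [2, 5]
  satisfied 2 clause(s); 2 remain; assigned so far: [1, 4]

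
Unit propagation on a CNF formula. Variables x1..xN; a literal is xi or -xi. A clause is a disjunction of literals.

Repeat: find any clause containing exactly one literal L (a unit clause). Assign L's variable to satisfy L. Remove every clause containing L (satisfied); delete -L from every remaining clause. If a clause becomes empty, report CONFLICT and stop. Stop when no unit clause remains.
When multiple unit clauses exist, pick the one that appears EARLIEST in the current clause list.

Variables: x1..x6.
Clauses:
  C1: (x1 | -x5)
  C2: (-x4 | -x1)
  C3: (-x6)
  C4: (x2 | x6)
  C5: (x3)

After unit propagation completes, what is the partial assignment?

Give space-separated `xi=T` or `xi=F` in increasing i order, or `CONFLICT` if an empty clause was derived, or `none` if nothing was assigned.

Answer: x2=T x3=T x6=F

Derivation:
unit clause [-6] forces x6=F; simplify:
  drop 6 from [2, 6] -> [2]
  satisfied 1 clause(s); 4 remain; assigned so far: [6]
unit clause [2] forces x2=T; simplify:
  satisfied 1 clause(s); 3 remain; assigned so far: [2, 6]
unit clause [3] forces x3=T; simplify:
  satisfied 1 clause(s); 2 remain; assigned so far: [2, 3, 6]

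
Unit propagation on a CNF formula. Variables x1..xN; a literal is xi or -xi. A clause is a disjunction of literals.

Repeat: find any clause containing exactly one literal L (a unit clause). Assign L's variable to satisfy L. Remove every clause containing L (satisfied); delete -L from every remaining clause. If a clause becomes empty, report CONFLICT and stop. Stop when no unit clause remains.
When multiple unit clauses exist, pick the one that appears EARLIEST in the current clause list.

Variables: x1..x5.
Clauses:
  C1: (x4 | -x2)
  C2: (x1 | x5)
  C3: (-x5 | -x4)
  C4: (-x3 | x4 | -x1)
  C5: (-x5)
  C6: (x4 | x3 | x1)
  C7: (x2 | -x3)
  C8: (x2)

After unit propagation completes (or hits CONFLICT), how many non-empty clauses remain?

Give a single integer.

unit clause [-5] forces x5=F; simplify:
  drop 5 from [1, 5] -> [1]
  satisfied 2 clause(s); 6 remain; assigned so far: [5]
unit clause [1] forces x1=T; simplify:
  drop -1 from [-3, 4, -1] -> [-3, 4]
  satisfied 2 clause(s); 4 remain; assigned so far: [1, 5]
unit clause [2] forces x2=T; simplify:
  drop -2 from [4, -2] -> [4]
  satisfied 2 clause(s); 2 remain; assigned so far: [1, 2, 5]
unit clause [4] forces x4=T; simplify:
  satisfied 2 clause(s); 0 remain; assigned so far: [1, 2, 4, 5]

Answer: 0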